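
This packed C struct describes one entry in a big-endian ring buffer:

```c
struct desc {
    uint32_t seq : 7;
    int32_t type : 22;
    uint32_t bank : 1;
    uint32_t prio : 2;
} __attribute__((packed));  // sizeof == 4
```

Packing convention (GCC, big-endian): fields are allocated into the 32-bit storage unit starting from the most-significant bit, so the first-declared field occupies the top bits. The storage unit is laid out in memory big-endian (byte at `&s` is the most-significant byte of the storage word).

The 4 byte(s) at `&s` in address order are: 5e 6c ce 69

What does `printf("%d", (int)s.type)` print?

[0]=0x5e [1]=0x6c [2]=0xce [3]=0x69 (big-endian) → word 0x5e6cce69
seq [25+:7] = (word>>25) & 0x7f = 47
type [3+:22] = (word>>3) & 0x3fffff = 891341  ←
bank [2+:1] = (word>>2) & 0x1 = 0
prio [0+:2] = (word>>0) & 0x3 = 1
type signed 22b, MSB=0: value = 891341

891341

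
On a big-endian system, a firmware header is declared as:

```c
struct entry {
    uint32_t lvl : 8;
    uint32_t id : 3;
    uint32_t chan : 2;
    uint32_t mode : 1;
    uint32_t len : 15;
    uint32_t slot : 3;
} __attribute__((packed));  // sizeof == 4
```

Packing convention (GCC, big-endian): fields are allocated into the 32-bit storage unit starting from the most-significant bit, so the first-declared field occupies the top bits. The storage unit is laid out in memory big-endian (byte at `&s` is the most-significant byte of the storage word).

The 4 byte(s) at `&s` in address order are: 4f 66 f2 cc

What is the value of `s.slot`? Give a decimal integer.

[0]=0x4f [1]=0x66 [2]=0xf2 [3]=0xcc (big-endian) → word 0x4f66f2cc
lvl [24+:8] = (word>>24) & 0xff = 79
id [21+:3] = (word>>21) & 0x7 = 3
chan [19+:2] = (word>>19) & 0x3 = 0
mode [18+:1] = (word>>18) & 0x1 = 1
len [3+:15] = (word>>3) & 0x7fff = 24153
slot [0+:3] = (word>>0) & 0x7 = 4  ←

4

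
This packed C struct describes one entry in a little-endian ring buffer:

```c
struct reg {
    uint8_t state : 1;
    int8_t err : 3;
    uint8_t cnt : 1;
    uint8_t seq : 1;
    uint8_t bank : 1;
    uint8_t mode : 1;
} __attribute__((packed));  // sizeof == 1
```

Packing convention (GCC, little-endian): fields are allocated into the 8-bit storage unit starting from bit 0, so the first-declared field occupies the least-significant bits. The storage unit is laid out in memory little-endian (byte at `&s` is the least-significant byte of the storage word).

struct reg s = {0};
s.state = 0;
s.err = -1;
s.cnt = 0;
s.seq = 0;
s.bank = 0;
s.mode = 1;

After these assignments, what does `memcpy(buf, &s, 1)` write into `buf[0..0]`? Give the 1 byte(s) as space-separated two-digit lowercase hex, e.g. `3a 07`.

state (1b) val=0 bits=0x0 at bit 0: 0x00
err (3b) val=-1 bits=0x7 at bit 1: 0x0e
cnt (1b) val=0 bits=0x0 at bit 4: 0x0e
seq (1b) val=0 bits=0x0 at bit 5: 0x0e
bank (1b) val=0 bits=0x0 at bit 6: 0x0e
mode (1b) val=1 bits=0x1 at bit 7: 0x8e
word = 0x8e → little-endian bytes:
  [0]=0x8e

8e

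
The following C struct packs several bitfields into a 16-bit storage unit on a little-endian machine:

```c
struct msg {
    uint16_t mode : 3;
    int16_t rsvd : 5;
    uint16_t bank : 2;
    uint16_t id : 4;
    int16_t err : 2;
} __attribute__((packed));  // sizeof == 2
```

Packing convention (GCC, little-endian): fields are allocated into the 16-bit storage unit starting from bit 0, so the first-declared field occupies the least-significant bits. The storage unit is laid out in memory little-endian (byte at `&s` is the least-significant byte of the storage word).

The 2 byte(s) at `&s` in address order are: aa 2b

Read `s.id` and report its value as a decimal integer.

[0]=0xaa [1]=0x2b (little-endian) → word 0x2baa
mode [0+:3] = (word>>0) & 0x7 = 2
rsvd [3+:5] = (word>>3) & 0x1f = 21
bank [8+:2] = (word>>8) & 0x3 = 3
id [10+:4] = (word>>10) & 0xf = 10  ←
err [14+:2] = (word>>14) & 0x3 = 0

10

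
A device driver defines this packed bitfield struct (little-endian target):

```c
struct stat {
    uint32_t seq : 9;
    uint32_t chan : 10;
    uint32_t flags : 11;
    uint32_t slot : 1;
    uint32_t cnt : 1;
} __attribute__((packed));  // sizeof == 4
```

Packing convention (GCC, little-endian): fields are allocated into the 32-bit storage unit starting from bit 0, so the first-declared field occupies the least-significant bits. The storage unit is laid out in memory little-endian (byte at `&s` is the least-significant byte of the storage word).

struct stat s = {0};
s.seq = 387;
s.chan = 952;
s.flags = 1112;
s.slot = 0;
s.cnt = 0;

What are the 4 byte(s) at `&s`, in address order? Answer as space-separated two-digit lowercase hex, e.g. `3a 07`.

83 71 c7 22

seq:9 = 387 → 0x183 << 0 → word 0x00000183
chan:10 = 952 → 0x3b8 << 9 → word 0x00077183
flags:11 = 1112 → 0x458 << 19 → word 0x22c77183
slot:1 = 0 → 0x0 << 30 → word 0x22c77183
cnt:1 = 0 → 0x0 << 31 → word 0x22c77183
word = 0x22c77183 → little-endian bytes:
  [0]=0x83  [1]=0x71  [2]=0xc7  [3]=0x22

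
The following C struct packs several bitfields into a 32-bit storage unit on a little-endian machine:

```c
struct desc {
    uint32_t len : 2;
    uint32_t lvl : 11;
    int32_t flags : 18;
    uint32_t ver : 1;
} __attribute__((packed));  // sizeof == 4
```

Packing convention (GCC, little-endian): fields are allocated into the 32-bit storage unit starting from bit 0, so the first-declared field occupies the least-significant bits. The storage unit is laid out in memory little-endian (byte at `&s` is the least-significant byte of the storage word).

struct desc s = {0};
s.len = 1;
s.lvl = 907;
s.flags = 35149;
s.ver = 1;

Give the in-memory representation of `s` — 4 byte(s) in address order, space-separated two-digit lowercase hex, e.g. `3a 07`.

len:2 = 1 → 0x1 << 0 → word 0x00000001
lvl:11 = 907 → 0x38b << 2 → word 0x00000e2d
flags:18 = 35149 → 0x894d << 13 → word 0x1129ae2d
ver:1 = 1 → 0x1 << 31 → word 0x9129ae2d
word = 0x9129ae2d → little-endian bytes:
  [0]=0x2d  [1]=0xae  [2]=0x29  [3]=0x91

2d ae 29 91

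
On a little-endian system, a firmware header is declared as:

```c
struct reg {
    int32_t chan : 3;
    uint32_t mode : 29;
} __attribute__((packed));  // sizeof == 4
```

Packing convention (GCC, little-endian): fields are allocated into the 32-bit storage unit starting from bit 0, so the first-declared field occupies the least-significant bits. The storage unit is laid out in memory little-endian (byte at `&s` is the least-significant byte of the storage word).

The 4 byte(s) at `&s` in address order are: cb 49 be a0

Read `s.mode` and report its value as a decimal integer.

337103161

[0]=0xcb [1]=0x49 [2]=0xbe [3]=0xa0 (little-endian) → word 0xa0be49cb
chan [0+:3] = (word>>0) & 0x7 = 3
mode [3+:29] = (word>>3) & 0x1fffffff = 337103161  ←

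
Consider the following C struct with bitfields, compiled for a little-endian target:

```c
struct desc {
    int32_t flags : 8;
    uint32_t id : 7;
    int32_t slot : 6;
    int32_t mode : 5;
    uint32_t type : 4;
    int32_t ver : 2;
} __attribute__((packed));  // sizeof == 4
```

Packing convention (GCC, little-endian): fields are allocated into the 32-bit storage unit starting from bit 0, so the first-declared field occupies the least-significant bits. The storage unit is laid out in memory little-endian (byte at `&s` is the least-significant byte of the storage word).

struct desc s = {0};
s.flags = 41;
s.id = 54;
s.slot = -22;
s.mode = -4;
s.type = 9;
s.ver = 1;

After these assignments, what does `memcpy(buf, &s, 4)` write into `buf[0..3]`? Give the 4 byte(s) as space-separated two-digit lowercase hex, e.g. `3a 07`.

29 36 95 67

flags (8b) val=41 bits=0x29 at bit 0: 0x00000029
id (7b) val=54 bits=0x36 at bit 8: 0x00003629
slot (6b) val=-22 bits=0x2a at bit 15: 0x00153629
mode (5b) val=-4 bits=0x1c at bit 21: 0x03953629
type (4b) val=9 bits=0x9 at bit 26: 0x27953629
ver (2b) val=1 bits=0x1 at bit 30: 0x67953629
word = 0x67953629 → little-endian bytes:
  [0]=0x29  [1]=0x36  [2]=0x95  [3]=0x67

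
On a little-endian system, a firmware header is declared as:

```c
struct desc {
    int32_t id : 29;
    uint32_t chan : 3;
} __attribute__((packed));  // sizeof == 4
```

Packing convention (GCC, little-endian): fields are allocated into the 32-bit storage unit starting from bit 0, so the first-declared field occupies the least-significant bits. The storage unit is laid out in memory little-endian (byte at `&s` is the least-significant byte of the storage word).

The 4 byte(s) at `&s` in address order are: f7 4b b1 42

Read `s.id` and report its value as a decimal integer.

45173751

[0]=0xf7 [1]=0x4b [2]=0xb1 [3]=0x42 (little-endian) → word 0x42b14bf7
id:29 @ bit 0 → (0x42b14bf7>>0)&0x1fffffff = 0x2b14bf7  ←
chan:3 @ bit 29 → (0x42b14bf7>>29)&0x7 = 0x2
id signed 29b, MSB=0: value = 45173751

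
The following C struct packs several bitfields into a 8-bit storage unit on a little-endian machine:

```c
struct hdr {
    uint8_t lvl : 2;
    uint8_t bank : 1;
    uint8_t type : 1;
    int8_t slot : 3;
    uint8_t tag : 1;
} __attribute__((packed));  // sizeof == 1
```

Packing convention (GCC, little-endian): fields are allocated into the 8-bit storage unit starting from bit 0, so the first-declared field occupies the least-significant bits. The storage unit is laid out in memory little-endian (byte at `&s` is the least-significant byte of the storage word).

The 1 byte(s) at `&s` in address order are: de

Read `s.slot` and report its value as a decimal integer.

[0]=0xde (little-endian) → word 0xde
lvl:2 @ bit 0 → (0xde>>0)&0x3 = 0x2
bank:1 @ bit 2 → (0xde>>2)&0x1 = 0x1
type:1 @ bit 3 → (0xde>>3)&0x1 = 0x1
slot:3 @ bit 4 → (0xde>>4)&0x7 = 0x5  ←
tag:1 @ bit 7 → (0xde>>7)&0x1 = 0x1
slot signed 3b, MSB=1: 5 - 8 = -3

-3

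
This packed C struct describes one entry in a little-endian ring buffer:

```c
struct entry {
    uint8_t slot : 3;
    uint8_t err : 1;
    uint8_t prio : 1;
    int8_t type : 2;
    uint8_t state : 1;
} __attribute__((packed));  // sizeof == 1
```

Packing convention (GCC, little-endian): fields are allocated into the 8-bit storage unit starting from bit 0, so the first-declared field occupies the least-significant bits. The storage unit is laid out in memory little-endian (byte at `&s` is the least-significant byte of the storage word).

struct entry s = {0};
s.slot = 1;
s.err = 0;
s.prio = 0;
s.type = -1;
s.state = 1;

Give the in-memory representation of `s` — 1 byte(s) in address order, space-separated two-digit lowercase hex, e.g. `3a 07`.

e1

[0+:3] slot=1 & 0x7 = 0x1; word=0x01
[3+:1] err=0 & 0x1 = 0x0; word=0x01
[4+:1] prio=0 & 0x1 = 0x0; word=0x01
[5+:2] type=-1 & 0x3 = 0x3; word=0x61
[7+:1] state=1 & 0x1 = 0x1; word=0xe1
word = 0xe1 → little-endian bytes:
  [0]=0xe1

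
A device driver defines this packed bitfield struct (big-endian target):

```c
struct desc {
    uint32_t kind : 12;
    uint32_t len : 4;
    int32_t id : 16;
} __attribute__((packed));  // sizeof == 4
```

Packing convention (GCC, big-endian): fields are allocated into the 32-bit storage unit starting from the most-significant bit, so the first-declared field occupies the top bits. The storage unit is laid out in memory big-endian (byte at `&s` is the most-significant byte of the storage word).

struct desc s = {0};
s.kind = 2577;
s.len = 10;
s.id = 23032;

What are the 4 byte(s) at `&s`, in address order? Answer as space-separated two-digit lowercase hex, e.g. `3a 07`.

a1 1a 59 f8

kind:12 = 2577 → 0xa11 << 20 → word 0xa1100000
len:4 = 10 → 0xa << 16 → word 0xa11a0000
id:16 = 23032 → 0x59f8 << 0 → word 0xa11a59f8
word = 0xa11a59f8 → big-endian bytes:
  [0]=0xa1  [1]=0x1a  [2]=0x59  [3]=0xf8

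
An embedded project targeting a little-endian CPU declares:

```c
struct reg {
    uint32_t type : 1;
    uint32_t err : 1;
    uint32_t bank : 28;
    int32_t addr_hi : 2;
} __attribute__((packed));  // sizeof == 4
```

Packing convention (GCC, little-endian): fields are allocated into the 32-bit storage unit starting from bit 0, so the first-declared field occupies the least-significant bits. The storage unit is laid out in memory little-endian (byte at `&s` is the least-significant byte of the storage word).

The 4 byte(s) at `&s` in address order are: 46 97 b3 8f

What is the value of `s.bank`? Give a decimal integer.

65856977

[0]=0x46 [1]=0x97 [2]=0xb3 [3]=0x8f (little-endian) → word 0x8fb39746
type [0+:1] = (word>>0) & 0x1 = 0
err [1+:1] = (word>>1) & 0x1 = 1
bank [2+:28] = (word>>2) & 0xfffffff = 65856977  ←
addr_hi [30+:2] = (word>>30) & 0x3 = 2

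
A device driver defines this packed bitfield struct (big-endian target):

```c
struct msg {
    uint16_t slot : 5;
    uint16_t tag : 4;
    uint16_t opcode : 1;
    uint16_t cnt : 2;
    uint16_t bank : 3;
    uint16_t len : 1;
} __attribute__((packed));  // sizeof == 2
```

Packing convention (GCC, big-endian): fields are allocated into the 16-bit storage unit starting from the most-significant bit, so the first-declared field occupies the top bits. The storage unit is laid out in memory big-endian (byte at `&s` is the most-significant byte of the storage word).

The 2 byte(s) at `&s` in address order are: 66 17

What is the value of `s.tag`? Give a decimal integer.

12

[0]=0x66 [1]=0x17 (big-endian) → word 0x6617
slot:5 @ bit 11 → (0x6617>>11)&0x1f = 0xc
tag:4 @ bit 7 → (0x6617>>7)&0xf = 0xc  ←
opcode:1 @ bit 6 → (0x6617>>6)&0x1 = 0x0
cnt:2 @ bit 4 → (0x6617>>4)&0x3 = 0x1
bank:3 @ bit 1 → (0x6617>>1)&0x7 = 0x3
len:1 @ bit 0 → (0x6617>>0)&0x1 = 0x1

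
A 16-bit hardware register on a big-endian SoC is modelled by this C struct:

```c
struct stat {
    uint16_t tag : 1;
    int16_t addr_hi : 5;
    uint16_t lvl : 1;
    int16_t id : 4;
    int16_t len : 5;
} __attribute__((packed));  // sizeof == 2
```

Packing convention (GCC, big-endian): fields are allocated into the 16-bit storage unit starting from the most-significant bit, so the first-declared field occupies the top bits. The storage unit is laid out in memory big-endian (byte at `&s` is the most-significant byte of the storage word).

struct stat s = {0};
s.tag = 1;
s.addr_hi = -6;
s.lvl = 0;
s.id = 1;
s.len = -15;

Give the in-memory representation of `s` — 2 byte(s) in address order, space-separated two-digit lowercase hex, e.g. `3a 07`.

e8 31

tag (1b) val=1 bits=0x1 at bit 15: 0x8000
addr_hi (5b) val=-6 bits=0x1a at bit 10: 0xe800
lvl (1b) val=0 bits=0x0 at bit 9: 0xe800
id (4b) val=1 bits=0x1 at bit 5: 0xe820
len (5b) val=-15 bits=0x11 at bit 0: 0xe831
word = 0xe831 → big-endian bytes:
  [0]=0xe8  [1]=0x31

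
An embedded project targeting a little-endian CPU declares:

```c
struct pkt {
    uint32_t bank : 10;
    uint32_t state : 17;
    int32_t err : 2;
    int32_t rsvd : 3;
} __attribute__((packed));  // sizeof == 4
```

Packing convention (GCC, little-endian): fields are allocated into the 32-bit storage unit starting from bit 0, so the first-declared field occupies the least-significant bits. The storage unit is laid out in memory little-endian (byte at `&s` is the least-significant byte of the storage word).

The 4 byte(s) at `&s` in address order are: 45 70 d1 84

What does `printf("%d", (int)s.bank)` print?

[0]=0x45 [1]=0x70 [2]=0xd1 [3]=0x84 (little-endian) → word 0x84d17045
bank [0+:10] = (word>>0) & 0x3ff = 69  ←
state [10+:17] = (word>>10) & 0x1ffff = 78940
err [27+:2] = (word>>27) & 0x3 = 0
rsvd [29+:3] = (word>>29) & 0x7 = 4

69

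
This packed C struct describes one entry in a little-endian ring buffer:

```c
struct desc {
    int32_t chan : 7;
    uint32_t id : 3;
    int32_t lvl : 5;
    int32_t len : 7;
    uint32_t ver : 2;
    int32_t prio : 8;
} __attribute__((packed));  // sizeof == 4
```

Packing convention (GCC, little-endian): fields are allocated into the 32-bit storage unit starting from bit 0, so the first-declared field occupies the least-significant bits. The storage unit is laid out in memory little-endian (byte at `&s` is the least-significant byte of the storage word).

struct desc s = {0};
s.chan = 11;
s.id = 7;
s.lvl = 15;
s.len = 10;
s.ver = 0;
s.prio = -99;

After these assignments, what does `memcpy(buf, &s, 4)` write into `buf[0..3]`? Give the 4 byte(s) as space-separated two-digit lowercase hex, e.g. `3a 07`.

8b 3f 05 9d

[0+:7] chan=11 & 0x7f = 0xb; word=0x0000000b
[7+:3] id=7 & 0x7 = 0x7; word=0x0000038b
[10+:5] lvl=15 & 0x1f = 0xf; word=0x00003f8b
[15+:7] len=10 & 0x7f = 0xa; word=0x00053f8b
[22+:2] ver=0 & 0x3 = 0x0; word=0x00053f8b
[24+:8] prio=-99 & 0xff = 0x9d; word=0x9d053f8b
word = 0x9d053f8b → little-endian bytes:
  [0]=0x8b  [1]=0x3f  [2]=0x05  [3]=0x9d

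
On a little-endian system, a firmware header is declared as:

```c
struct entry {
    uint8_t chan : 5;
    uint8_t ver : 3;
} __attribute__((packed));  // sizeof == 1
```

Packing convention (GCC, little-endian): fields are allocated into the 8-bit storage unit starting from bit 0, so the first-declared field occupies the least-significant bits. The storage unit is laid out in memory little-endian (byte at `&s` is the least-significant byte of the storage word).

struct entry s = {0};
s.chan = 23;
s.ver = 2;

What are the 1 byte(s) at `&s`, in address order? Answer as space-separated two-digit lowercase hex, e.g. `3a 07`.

chan (5b) val=23 bits=0x17 at bit 0: 0x17
ver (3b) val=2 bits=0x2 at bit 5: 0x57
word = 0x57 → little-endian bytes:
  [0]=0x57

57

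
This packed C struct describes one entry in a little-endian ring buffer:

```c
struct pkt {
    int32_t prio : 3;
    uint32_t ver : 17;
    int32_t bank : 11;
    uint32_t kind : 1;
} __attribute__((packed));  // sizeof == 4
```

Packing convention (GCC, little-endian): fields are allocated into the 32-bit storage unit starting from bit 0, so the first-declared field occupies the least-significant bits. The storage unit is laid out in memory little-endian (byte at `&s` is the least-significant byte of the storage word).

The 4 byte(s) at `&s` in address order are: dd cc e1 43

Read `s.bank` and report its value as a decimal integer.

-962

[0]=0xdd [1]=0xcc [2]=0xe1 [3]=0x43 (little-endian) → word 0x43e1ccdd
prio:3 @ bit 0 → (0x43e1ccdd>>0)&0x7 = 0x5
ver:17 @ bit 3 → (0x43e1ccdd>>3)&0x1ffff = 0x399b
bank:11 @ bit 20 → (0x43e1ccdd>>20)&0x7ff = 0x43e  ←
kind:1 @ bit 31 → (0x43e1ccdd>>31)&0x1 = 0x0
bank signed 11b, MSB=1: 1086 - 2048 = -962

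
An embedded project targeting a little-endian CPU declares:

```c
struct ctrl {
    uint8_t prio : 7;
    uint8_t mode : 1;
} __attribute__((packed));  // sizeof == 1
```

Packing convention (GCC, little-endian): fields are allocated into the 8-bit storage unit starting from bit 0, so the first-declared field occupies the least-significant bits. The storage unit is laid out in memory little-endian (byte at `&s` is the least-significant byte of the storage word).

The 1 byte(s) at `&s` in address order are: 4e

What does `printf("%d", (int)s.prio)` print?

78

[0]=0x4e (little-endian) → word 0x4e
prio [0+:7] = (word>>0) & 0x7f = 78  ←
mode [7+:1] = (word>>7) & 0x1 = 0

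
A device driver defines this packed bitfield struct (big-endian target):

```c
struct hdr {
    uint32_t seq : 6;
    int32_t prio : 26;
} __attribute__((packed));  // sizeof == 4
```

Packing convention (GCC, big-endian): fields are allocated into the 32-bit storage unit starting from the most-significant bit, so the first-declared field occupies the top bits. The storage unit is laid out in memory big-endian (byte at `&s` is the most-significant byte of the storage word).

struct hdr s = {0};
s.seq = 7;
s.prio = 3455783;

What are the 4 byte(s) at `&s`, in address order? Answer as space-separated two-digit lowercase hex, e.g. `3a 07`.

seq (6b) val=7 bits=0x7 at bit 26: 0x1c000000
prio (26b) val=3455783 bits=0x34bb27 at bit 0: 0x1c34bb27
word = 0x1c34bb27 → big-endian bytes:
  [0]=0x1c  [1]=0x34  [2]=0xbb  [3]=0x27

1c 34 bb 27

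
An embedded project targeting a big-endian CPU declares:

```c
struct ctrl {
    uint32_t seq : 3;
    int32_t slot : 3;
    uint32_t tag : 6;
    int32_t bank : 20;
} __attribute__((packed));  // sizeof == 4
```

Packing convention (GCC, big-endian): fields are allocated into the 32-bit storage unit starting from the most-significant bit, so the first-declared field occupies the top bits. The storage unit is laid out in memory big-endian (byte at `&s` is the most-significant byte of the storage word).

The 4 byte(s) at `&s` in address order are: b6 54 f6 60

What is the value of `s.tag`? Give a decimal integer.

[0]=0xb6 [1]=0x54 [2]=0xf6 [3]=0x60 (big-endian) → word 0xb654f660
seq:3 @ bit 29 → (0xb654f660>>29)&0x7 = 0x5
slot:3 @ bit 26 → (0xb654f660>>26)&0x7 = 0x5
tag:6 @ bit 20 → (0xb654f660>>20)&0x3f = 0x25  ←
bank:20 @ bit 0 → (0xb654f660>>0)&0xfffff = 0x4f660

37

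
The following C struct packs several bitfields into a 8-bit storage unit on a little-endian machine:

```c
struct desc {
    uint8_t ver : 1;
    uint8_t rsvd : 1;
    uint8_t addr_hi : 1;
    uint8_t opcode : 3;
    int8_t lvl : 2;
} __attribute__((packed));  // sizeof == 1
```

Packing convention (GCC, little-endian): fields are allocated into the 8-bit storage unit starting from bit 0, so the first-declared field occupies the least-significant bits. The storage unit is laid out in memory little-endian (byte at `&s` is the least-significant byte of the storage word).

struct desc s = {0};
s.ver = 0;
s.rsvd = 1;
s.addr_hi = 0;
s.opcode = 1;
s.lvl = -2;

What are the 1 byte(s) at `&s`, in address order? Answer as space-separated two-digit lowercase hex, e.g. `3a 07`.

ver:1 = 0 → 0x0 << 0 → word 0x00
rsvd:1 = 1 → 0x1 << 1 → word 0x02
addr_hi:1 = 0 → 0x0 << 2 → word 0x02
opcode:3 = 1 → 0x1 << 3 → word 0x0a
lvl:2 = -2 → 0x2 << 6 → word 0x8a
word = 0x8a → little-endian bytes:
  [0]=0x8a

8a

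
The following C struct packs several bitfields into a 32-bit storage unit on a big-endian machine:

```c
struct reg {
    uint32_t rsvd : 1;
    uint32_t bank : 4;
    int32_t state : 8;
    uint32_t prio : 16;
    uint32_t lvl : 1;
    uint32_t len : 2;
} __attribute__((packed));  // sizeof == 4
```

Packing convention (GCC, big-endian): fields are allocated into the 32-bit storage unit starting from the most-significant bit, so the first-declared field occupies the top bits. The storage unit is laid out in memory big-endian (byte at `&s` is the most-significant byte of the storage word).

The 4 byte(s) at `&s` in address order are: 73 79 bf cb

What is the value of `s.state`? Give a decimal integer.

[0]=0x73 [1]=0x79 [2]=0xbf [3]=0xcb (big-endian) → word 0x7379bfcb
rsvd:1 @ bit 31 → (0x7379bfcb>>31)&0x1 = 0x0
bank:4 @ bit 27 → (0x7379bfcb>>27)&0xf = 0xe
state:8 @ bit 19 → (0x7379bfcb>>19)&0xff = 0x6f  ←
prio:16 @ bit 3 → (0x7379bfcb>>3)&0xffff = 0x37f9
lvl:1 @ bit 2 → (0x7379bfcb>>2)&0x1 = 0x0
len:2 @ bit 0 → (0x7379bfcb>>0)&0x3 = 0x3
state signed 8b, MSB=0: value = 111

111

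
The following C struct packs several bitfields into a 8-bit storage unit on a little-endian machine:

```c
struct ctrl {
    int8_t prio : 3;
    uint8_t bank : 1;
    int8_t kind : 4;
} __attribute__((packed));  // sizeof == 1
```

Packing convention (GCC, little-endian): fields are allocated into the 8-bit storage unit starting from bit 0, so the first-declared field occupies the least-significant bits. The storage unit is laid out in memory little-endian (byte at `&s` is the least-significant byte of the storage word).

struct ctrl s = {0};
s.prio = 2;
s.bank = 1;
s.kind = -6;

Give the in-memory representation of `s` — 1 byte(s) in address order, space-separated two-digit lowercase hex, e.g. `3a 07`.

[0+:3] prio=2 & 0x7 = 0x2; word=0x02
[3+:1] bank=1 & 0x1 = 0x1; word=0x0a
[4+:4] kind=-6 & 0xf = 0xa; word=0xaa
word = 0xaa → little-endian bytes:
  [0]=0xaa

aa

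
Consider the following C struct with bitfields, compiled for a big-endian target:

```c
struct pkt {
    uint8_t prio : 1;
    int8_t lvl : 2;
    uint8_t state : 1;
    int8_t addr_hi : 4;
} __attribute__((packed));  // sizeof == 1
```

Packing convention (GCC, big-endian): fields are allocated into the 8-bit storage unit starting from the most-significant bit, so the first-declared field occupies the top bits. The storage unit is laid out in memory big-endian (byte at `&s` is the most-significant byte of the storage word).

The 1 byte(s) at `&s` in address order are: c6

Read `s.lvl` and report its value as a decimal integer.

[0]=0xc6 (big-endian) → word 0xc6
prio [7+:1] = (word>>7) & 0x1 = 1
lvl [5+:2] = (word>>5) & 0x3 = 2  ←
state [4+:1] = (word>>4) & 0x1 = 0
addr_hi [0+:4] = (word>>0) & 0xf = 6
lvl signed 2b, MSB=1: 2 - 4 = -2

-2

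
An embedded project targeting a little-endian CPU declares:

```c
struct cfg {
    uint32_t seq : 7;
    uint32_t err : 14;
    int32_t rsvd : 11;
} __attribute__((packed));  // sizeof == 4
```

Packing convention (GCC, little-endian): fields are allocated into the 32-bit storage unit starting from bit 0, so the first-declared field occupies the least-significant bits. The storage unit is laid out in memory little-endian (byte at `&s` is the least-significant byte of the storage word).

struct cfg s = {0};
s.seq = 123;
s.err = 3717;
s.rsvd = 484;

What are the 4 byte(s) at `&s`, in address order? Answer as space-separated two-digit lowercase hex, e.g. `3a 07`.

fb 42 87 3c

seq (7b) val=123 bits=0x7b at bit 0: 0x0000007b
err (14b) val=3717 bits=0xe85 at bit 7: 0x000742fb
rsvd (11b) val=484 bits=0x1e4 at bit 21: 0x3c8742fb
word = 0x3c8742fb → little-endian bytes:
  [0]=0xfb  [1]=0x42  [2]=0x87  [3]=0x3c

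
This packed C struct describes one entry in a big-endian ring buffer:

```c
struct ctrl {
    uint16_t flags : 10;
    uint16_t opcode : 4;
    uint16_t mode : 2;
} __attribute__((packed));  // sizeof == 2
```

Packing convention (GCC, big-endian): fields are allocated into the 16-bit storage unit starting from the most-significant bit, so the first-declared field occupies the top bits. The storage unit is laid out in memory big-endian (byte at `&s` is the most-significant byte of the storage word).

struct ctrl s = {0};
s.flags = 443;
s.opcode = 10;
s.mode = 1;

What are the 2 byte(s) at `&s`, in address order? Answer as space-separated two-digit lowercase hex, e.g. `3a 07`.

6e e9

flags:10 = 443 → 0x1bb << 6 → word 0x6ec0
opcode:4 = 10 → 0xa << 2 → word 0x6ee8
mode:2 = 1 → 0x1 << 0 → word 0x6ee9
word = 0x6ee9 → big-endian bytes:
  [0]=0x6e  [1]=0xe9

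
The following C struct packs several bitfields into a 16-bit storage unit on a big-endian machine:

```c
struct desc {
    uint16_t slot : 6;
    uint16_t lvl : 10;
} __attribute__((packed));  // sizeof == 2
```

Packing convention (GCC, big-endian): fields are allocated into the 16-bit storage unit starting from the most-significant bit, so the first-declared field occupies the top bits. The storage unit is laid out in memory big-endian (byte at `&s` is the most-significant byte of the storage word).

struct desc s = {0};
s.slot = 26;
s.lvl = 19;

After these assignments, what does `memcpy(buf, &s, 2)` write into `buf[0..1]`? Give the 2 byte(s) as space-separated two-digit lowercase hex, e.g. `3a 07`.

68 13

[10+:6] slot=26 & 0x3f = 0x1a; word=0x6800
[0+:10] lvl=19 & 0x3ff = 0x13; word=0x6813
word = 0x6813 → big-endian bytes:
  [0]=0x68  [1]=0x13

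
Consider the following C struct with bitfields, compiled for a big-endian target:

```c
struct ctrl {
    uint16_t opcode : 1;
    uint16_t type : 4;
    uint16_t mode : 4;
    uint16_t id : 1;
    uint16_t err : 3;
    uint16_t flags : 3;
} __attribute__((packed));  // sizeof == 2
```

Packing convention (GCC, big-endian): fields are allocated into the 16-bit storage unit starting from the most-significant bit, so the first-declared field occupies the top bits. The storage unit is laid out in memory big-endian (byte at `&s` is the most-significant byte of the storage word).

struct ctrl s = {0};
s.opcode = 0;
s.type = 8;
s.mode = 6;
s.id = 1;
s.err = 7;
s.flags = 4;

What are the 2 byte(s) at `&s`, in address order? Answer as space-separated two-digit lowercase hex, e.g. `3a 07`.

[15+:1] opcode=0 & 0x1 = 0x0; word=0x0000
[11+:4] type=8 & 0xf = 0x8; word=0x4000
[7+:4] mode=6 & 0xf = 0x6; word=0x4300
[6+:1] id=1 & 0x1 = 0x1; word=0x4340
[3+:3] err=7 & 0x7 = 0x7; word=0x4378
[0+:3] flags=4 & 0x7 = 0x4; word=0x437c
word = 0x437c → big-endian bytes:
  [0]=0x43  [1]=0x7c

43 7c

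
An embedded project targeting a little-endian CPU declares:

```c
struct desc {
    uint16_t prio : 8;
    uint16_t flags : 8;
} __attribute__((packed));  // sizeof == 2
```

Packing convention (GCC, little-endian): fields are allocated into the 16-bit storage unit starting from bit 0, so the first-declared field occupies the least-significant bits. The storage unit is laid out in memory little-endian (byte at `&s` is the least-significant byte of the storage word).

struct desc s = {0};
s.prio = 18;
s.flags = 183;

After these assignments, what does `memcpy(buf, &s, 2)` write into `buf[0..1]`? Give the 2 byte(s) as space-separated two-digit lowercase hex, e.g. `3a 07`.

12 b7

[0+:8] prio=18 & 0xff = 0x12; word=0x0012
[8+:8] flags=183 & 0xff = 0xb7; word=0xb712
word = 0xb712 → little-endian bytes:
  [0]=0x12  [1]=0xb7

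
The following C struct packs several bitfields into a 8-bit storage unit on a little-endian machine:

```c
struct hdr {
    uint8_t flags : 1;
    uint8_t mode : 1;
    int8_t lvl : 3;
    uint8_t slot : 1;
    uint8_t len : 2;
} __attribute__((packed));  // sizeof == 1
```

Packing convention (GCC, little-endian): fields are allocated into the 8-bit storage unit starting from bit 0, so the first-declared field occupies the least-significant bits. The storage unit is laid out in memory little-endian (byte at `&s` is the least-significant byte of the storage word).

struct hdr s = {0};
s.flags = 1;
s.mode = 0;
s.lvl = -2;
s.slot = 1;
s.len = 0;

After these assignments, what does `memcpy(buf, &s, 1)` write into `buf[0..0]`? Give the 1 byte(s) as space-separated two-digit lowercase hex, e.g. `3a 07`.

39

[0+:1] flags=1 & 0x1 = 0x1; word=0x01
[1+:1] mode=0 & 0x1 = 0x0; word=0x01
[2+:3] lvl=-2 & 0x7 = 0x6; word=0x19
[5+:1] slot=1 & 0x1 = 0x1; word=0x39
[6+:2] len=0 & 0x3 = 0x0; word=0x39
word = 0x39 → little-endian bytes:
  [0]=0x39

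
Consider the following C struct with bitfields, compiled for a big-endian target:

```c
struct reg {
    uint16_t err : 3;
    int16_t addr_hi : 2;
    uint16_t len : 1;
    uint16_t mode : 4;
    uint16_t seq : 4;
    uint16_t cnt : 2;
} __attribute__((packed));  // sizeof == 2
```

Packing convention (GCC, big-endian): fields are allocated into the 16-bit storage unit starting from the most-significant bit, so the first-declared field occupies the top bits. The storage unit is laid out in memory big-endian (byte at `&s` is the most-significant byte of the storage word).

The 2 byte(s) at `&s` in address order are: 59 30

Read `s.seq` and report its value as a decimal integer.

12

[0]=0x59 [1]=0x30 (big-endian) → word 0x5930
err:3 @ bit 13 → (0x5930>>13)&0x7 = 0x2
addr_hi:2 @ bit 11 → (0x5930>>11)&0x3 = 0x3
len:1 @ bit 10 → (0x5930>>10)&0x1 = 0x0
mode:4 @ bit 6 → (0x5930>>6)&0xf = 0x4
seq:4 @ bit 2 → (0x5930>>2)&0xf = 0xc  ←
cnt:2 @ bit 0 → (0x5930>>0)&0x3 = 0x0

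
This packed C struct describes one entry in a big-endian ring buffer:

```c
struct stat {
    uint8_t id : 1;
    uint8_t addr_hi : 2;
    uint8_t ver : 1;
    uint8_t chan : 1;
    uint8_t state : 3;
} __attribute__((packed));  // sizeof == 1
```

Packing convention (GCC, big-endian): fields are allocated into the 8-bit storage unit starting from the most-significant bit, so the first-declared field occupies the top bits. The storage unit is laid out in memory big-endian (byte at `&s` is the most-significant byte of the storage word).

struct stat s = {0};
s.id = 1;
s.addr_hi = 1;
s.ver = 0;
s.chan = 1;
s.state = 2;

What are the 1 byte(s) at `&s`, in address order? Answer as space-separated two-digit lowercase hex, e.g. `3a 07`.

aa

id:1 = 1 → 0x1 << 7 → word 0x80
addr_hi:2 = 1 → 0x1 << 5 → word 0xa0
ver:1 = 0 → 0x0 << 4 → word 0xa0
chan:1 = 1 → 0x1 << 3 → word 0xa8
state:3 = 2 → 0x2 << 0 → word 0xaa
word = 0xaa → big-endian bytes:
  [0]=0xaa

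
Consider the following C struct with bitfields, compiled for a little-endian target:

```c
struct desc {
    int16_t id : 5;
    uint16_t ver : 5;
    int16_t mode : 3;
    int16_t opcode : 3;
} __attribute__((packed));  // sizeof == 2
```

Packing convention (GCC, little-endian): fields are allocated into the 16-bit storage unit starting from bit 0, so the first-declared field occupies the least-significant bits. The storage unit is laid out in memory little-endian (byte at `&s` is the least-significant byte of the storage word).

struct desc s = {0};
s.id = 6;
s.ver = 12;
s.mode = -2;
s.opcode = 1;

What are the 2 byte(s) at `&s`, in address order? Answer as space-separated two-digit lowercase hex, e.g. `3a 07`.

[0+:5] id=6 & 0x1f = 0x6; word=0x0006
[5+:5] ver=12 & 0x1f = 0xc; word=0x0186
[10+:3] mode=-2 & 0x7 = 0x6; word=0x1986
[13+:3] opcode=1 & 0x7 = 0x1; word=0x3986
word = 0x3986 → little-endian bytes:
  [0]=0x86  [1]=0x39

86 39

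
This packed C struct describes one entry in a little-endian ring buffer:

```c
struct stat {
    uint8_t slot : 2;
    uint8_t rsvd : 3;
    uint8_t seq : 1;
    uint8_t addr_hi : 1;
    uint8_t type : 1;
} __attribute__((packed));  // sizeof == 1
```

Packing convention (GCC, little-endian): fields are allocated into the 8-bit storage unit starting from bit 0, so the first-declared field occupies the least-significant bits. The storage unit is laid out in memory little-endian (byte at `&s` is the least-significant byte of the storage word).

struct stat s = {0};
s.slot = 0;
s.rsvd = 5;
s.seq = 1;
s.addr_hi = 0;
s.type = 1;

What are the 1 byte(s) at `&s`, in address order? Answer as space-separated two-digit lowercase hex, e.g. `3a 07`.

slot (2b) val=0 bits=0x0 at bit 0: 0x00
rsvd (3b) val=5 bits=0x5 at bit 2: 0x14
seq (1b) val=1 bits=0x1 at bit 5: 0x34
addr_hi (1b) val=0 bits=0x0 at bit 6: 0x34
type (1b) val=1 bits=0x1 at bit 7: 0xb4
word = 0xb4 → little-endian bytes:
  [0]=0xb4

b4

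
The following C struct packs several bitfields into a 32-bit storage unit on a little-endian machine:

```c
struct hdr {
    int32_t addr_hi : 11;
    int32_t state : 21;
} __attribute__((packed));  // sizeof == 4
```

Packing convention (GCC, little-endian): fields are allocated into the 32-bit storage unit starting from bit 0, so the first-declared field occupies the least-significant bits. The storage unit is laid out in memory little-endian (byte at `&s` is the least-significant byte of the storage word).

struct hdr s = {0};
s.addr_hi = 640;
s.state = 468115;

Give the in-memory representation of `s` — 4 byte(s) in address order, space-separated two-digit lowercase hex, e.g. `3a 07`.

addr_hi:11 = 640 → 0x280 << 0 → word 0x00000280
state:21 = 468115 → 0x72493 << 11 → word 0x39249a80
word = 0x39249a80 → little-endian bytes:
  [0]=0x80  [1]=0x9a  [2]=0x24  [3]=0x39

80 9a 24 39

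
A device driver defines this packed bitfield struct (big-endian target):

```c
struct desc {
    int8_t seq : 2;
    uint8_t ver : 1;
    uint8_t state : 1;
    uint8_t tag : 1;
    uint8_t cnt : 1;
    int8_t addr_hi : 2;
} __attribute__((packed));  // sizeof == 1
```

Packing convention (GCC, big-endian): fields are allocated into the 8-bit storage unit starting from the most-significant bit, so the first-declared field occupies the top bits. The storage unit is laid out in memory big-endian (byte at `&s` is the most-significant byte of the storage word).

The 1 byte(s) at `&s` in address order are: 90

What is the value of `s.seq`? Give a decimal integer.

-2

[0]=0x90 (big-endian) → word 0x90
seq [6+:2] = (word>>6) & 0x3 = 2  ←
ver [5+:1] = (word>>5) & 0x1 = 0
state [4+:1] = (word>>4) & 0x1 = 1
tag [3+:1] = (word>>3) & 0x1 = 0
cnt [2+:1] = (word>>2) & 0x1 = 0
addr_hi [0+:2] = (word>>0) & 0x3 = 0
seq signed 2b, MSB=1: 2 - 4 = -2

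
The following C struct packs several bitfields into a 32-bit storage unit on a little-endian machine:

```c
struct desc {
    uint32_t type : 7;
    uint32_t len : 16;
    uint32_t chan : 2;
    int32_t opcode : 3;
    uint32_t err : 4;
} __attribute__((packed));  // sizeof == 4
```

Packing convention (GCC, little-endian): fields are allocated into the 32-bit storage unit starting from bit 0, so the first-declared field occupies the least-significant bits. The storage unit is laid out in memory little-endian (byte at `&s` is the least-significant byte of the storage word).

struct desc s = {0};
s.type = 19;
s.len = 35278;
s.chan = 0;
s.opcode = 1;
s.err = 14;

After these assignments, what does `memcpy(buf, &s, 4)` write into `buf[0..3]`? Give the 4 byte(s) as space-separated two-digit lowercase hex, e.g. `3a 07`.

13 e7 44 e2

type (7b) val=19 bits=0x13 at bit 0: 0x00000013
len (16b) val=35278 bits=0x89ce at bit 7: 0x0044e713
chan (2b) val=0 bits=0x0 at bit 23: 0x0044e713
opcode (3b) val=1 bits=0x1 at bit 25: 0x0244e713
err (4b) val=14 bits=0xe at bit 28: 0xe244e713
word = 0xe244e713 → little-endian bytes:
  [0]=0x13  [1]=0xe7  [2]=0x44  [3]=0xe2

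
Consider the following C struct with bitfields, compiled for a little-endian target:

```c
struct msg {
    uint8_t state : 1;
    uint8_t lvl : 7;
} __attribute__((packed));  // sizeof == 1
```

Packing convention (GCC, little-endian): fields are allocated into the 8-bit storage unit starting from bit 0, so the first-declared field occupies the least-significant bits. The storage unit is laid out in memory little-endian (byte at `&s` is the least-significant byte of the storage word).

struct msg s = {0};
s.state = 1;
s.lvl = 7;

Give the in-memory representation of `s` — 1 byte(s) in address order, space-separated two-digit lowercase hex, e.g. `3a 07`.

state (1b) val=1 bits=0x1 at bit 0: 0x01
lvl (7b) val=7 bits=0x7 at bit 1: 0x0f
word = 0x0f → little-endian bytes:
  [0]=0x0f

0f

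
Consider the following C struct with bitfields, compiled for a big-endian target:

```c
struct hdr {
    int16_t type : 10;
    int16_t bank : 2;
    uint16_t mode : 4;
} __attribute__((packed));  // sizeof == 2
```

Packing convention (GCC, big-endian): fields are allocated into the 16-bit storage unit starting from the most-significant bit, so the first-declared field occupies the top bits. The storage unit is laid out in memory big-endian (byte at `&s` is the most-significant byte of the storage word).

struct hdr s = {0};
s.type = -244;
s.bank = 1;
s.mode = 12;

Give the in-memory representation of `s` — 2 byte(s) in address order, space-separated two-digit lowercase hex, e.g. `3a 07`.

type (10b) val=-244 bits=0x30c at bit 6: 0xc300
bank (2b) val=1 bits=0x1 at bit 4: 0xc310
mode (4b) val=12 bits=0xc at bit 0: 0xc31c
word = 0xc31c → big-endian bytes:
  [0]=0xc3  [1]=0x1c

c3 1c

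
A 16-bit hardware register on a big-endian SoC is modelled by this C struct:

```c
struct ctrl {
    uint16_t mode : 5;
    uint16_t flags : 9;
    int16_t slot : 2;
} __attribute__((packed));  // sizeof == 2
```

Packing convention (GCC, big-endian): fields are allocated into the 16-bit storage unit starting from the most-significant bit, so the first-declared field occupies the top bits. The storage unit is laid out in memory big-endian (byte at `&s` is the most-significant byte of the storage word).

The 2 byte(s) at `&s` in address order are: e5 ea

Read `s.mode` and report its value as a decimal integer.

[0]=0xe5 [1]=0xea (big-endian) → word 0xe5ea
mode [11+:5] = (word>>11) & 0x1f = 28  ←
flags [2+:9] = (word>>2) & 0x1ff = 378
slot [0+:2] = (word>>0) & 0x3 = 2

28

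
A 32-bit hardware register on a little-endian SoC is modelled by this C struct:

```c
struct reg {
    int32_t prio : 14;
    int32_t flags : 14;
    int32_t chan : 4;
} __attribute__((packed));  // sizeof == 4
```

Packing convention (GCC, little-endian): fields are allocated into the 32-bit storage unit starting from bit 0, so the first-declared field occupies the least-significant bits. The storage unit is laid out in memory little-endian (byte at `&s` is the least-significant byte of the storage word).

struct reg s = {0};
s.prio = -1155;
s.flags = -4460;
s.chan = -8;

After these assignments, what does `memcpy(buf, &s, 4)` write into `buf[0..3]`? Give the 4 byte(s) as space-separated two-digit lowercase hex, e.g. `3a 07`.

prio (14b) val=-1155 bits=0x3b7d at bit 0: 0x00003b7d
flags (14b) val=-4460 bits=0x2e94 at bit 14: 0x0ba53b7d
chan (4b) val=-8 bits=0x8 at bit 28: 0x8ba53b7d
word = 0x8ba53b7d → little-endian bytes:
  [0]=0x7d  [1]=0x3b  [2]=0xa5  [3]=0x8b

7d 3b a5 8b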